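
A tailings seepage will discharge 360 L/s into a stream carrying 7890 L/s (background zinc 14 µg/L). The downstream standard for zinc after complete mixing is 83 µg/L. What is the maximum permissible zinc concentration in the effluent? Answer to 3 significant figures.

At the limit, (Qr·Cr + Qe·Cₑ)/(Qr + Qe) = 83:
Cₑ = (8250·83 − 7890·14.00) / 360.0 = 1595 µg/L.

1600 µg/L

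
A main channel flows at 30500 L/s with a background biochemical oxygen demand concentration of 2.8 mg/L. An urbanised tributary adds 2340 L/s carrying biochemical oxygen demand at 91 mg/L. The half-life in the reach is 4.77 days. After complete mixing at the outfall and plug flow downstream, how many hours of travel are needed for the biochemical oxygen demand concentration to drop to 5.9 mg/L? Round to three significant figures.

Mass balance: C = (30500·2.800 + 2340·91.00) / 32840 = 298300/32840 = 9.085 mg/L.
Half-life 4.77 d → k = ln 2 / 4.77 = 0.1453 d⁻¹.
9.085·exp(−k·t) = 5.9 → t = ln(9.085/5.9)/k = 256600 s = 71.29 h.

71.3 h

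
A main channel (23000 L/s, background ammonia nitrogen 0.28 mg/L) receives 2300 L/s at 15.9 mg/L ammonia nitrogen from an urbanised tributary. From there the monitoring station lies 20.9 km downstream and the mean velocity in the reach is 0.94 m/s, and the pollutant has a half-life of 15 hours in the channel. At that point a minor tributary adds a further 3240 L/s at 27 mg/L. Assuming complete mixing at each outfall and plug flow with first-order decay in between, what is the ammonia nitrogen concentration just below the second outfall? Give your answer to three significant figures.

Mass balance: C = (23000·0.2800 + 2300·15.90) / 25300 = 43010/25300 = 1.700 mg/L; combined flow 25300 L/s.
Travel time t = 20.9·1000 / 0.94 = 22230 s = 6.176 h.
Half-life 15 h → k = ln 2 / 15 = 0.04621 h⁻¹ = 1.109 d⁻¹.
Applying C = C₀e^(−kt): 1.700 × 0.7517 = 1.278 mg/L.
At the second outfall, C = (25300·1.278 + 3240·27.00) / (25300 + 3240) = 4.198 mg/L.

4.20 mg/L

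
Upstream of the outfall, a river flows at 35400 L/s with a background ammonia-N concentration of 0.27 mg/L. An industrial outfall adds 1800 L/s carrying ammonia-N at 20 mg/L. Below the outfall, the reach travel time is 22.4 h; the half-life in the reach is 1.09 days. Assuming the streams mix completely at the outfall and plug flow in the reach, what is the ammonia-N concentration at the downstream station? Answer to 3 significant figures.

After mixing, C = (35400·0.2700 + 1800·20.00) / 37200 = 45560/37200 = 1.225 mg/L.
Half-life 1.09 d → k = ln 2 / 1.09 = 0.6359 d⁻¹.
Applying C = C₀e^(−kt): 1.225 × 0.5524 = 0.6765 mg/L.

0.676 mg/L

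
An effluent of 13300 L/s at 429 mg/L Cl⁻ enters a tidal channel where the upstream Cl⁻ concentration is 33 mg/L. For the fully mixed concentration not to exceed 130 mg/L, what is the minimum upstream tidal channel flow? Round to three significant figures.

Set C_mix = 130: (Q·33.00 + 13300·429.0) / (Q + 13300) = 130
→ Q = 13300·(429.0 − 130)/(130 − 33.00) = 41000 L/s.

41000 L/s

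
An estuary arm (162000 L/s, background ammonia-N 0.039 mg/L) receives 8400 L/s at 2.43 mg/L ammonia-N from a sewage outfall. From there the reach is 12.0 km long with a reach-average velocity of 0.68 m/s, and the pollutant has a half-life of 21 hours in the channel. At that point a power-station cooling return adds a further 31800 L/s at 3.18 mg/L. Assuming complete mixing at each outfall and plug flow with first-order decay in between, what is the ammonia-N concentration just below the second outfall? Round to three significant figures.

Mixed concentration C = ΣQC/ΣQ = (162000·0.03900 + 8400·2.430) / 170400 = 26730/170400 = 0.1569 mg/L; combined flow 170400 L/s.
Travel time t = 12.0·1000 / 0.68 = 17650 s = 4.902 h.
Half-life 21 h → k = ln 2 / 21 = 0.03301 h⁻¹ = 0.7922 d⁻¹.
First-order decay: C = 0.1569·exp(−k·t) = 0.1569·0.8506 = 0.1334 mg/L.
Second outfall: C = (170400·0.1334 + 31800·3.180)/202200 = 0.6126 mg/L.

0.613 mg/L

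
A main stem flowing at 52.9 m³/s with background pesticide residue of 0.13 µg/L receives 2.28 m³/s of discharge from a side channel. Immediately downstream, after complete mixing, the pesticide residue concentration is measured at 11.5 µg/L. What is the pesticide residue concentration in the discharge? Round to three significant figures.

Mass balance: 52.90·0.1300 + 2.280·Cₑ = 55.18·11.50
→ Cₑ = (55.18·11.50 − 52.90·0.1300) / 2.280 = 275.3 µg/L.

275 µg/L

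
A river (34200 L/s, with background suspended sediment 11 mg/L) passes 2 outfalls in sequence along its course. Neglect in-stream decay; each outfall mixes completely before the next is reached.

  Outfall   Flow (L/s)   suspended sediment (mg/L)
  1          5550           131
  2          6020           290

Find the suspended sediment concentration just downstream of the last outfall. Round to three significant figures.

Below outfall 1: Q → 39750 L/s, C = (34200·11.00 + 5550·131.0)/39750 = 27.75 mg/L.
Below outfall 2: Q → 45770 L/s, C = (39750·27.75 + 6020·290.0)/45770 = 62.25 mg/L.

62.2 mg/L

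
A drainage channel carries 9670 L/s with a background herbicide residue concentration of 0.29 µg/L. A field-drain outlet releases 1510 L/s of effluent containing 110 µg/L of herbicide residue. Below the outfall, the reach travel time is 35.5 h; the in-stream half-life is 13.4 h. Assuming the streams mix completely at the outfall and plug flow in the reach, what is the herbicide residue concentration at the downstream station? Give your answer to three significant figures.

2.41 µg/L

Flow-weighted average: C = (9670·0.2900 + 1510·110.0) / 11180 = 168900/11180 = 15.11 µg/L.
Half-life 13.4 h → k = ln 2 / 13.4 = 0.05173 h⁻¹ = 1.241 d⁻¹.
After decay, C = 15.11 × e^(−kt) = 15.11 × 0.1594 = 2.408 µg/L.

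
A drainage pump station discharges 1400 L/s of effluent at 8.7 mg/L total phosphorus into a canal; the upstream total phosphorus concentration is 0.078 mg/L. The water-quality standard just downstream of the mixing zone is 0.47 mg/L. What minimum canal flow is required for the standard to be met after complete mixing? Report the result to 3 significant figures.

Set C_mix = 0.47: (Q·0.07800 + 1400·8.700) / (Q + 1400) = 0.47
→ Q = 1400·(8.700 − 0.47)/(0.47 − 0.07800) = 29390 L/s.

29400 L/s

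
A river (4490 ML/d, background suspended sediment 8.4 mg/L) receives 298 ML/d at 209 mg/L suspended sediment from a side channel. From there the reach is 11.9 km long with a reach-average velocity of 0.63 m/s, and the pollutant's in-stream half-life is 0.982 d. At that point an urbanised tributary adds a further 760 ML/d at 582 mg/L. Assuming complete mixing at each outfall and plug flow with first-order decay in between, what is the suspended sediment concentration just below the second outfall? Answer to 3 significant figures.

95.2 mg/L

After mixing, C = (4490·8.400 + 298.0·209.0) / 4788 = 100000/4788 = 20.89 mg/L; combined flow 4788 ML/d.
Travel time t = 11.9·1000 / 0.63 = 18890 s = 5.247 h.
Half-life 0.982 d → k = ln 2 / 0.982 = 0.7059 d⁻¹.
First-order decay: C = 20.89·exp(−k·t) = 20.89·0.8570 = 17.90 mg/L.
At the second outfall, C = (4788·17.90 + 760.0·582.0) / (4788 + 760.0) = 95.17 mg/L.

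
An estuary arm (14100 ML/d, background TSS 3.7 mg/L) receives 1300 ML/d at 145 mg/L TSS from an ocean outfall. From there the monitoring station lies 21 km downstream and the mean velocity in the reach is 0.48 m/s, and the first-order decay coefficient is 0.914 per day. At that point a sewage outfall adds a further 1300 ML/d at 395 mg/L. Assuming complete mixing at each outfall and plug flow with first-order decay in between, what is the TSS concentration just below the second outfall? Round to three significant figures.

Flow-weighted average: C = (14100·3.700 + 1300·145.0) / 15400 = 240700/15400 = 15.63 mg/L; combined flow 15400 ML/d.
Travel time t = 21·1000 / 0.48 = 43750 s = 12.15 h.
Decay over the reach: 15.63·exp(−kt) = 15.63·0.6295 = 9.838 mg/L.
Second outfall: C = (15400·9.838 + 1300·395.0)/16700 = 39.82 mg/L.

39.8 mg/L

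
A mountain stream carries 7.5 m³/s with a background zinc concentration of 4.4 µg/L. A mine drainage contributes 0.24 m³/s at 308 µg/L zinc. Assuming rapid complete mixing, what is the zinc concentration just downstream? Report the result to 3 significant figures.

13.8 µg/L

After mixing, C = (7.500·4.400 + 0.2400·308.0) / 7.740 = 106.9/7.740 = 13.81 µg/L.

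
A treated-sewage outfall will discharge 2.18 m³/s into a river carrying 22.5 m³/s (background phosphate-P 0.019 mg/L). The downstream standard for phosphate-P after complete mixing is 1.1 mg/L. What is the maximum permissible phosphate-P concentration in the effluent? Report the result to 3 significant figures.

12.3 mg/L

At the limit, (Qr·Cr + Qe·Cₑ)/(Qr + Qe) = 1.1:
Cₑ = (24.68·1.1 − 22.50·0.01900) / 2.180 = 12.26 mg/L.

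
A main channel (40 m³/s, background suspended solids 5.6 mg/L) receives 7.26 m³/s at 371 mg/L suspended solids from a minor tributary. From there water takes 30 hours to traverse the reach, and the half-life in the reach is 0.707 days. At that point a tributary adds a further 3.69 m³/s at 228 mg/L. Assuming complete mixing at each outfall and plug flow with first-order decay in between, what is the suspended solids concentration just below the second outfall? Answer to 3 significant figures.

33.3 mg/L

After mixing, C = (40.00·5.600 + 7.260·371.0) / 47.26 = 2917/47.26 = 61.73 mg/L; combined flow 47.26 m³/s.
Half-life 0.707 d → k = ln 2 / 0.707 = 0.9804 d⁻¹.
Applying C = C₀e^(−kt): 61.73 × 0.2936 = 18.13 mg/L.
Second outfall: C = (47.26·18.13 + 3.690·228.0)/50.95 = 33.33 mg/L.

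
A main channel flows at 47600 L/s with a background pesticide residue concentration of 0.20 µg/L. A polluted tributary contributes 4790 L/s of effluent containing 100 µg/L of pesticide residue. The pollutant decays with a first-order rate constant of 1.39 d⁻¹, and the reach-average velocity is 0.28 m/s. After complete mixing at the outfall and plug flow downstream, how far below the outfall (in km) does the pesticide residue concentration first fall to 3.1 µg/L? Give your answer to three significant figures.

Flow-weighted average: C = (47600·0.2000 + 4790·100.0) / 52390 = 488500/52390 = 9.325 µg/L.
Set 9.325·exp(−k·t) = 3.1 → t = ln(9.325/3.1)/k = 68450 s = 19.01 h.
Distance = v·t = 0.28·68450 = 19170 m = 19.17 km.

19.2 km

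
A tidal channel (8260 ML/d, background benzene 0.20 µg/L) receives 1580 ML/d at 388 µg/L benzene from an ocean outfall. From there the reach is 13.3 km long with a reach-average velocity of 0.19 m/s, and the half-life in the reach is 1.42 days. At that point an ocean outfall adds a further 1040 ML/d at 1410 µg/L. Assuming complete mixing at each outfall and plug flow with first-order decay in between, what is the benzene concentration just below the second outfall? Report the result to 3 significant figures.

After mixing, C = (8260·0.2000 + 1580·388.0) / 9840 = 614700/9840 = 62.47 µg/L; combined flow 9840 ML/d.
Travel time t = 13.3·1000 / 0.19 = 70000 s = 19.44 h.
Half-life 1.42 d → k = ln 2 / 1.42 = 0.4881 d⁻¹.
After decay, C = 62.47 × e^(−kt) = 62.47 × 0.6734 = 42.06 µg/L.
At the second outfall, C = (9840·42.06 + 1040·1410) / (9840 + 1040) = 172.8 µg/L.

173 µg/L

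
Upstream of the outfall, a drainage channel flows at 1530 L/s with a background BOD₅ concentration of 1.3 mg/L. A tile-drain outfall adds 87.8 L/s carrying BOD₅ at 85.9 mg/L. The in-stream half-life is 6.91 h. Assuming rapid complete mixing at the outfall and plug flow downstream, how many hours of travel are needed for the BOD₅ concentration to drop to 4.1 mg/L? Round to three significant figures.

3.61 h

Mixed concentration C = ΣQC/ΣQ = (1530·1.300 + 87.80·85.90) / 1618 = 9531/1618 = 5.891 mg/L.
Half-life 6.91 h → k = ln 2 / 6.91 = 0.1003 h⁻¹ = 2.407 d⁻¹.
5.891·exp(−k·t) = 4.1 → t = ln(5.891/4.1)/k = 13010 s = 3.614 h.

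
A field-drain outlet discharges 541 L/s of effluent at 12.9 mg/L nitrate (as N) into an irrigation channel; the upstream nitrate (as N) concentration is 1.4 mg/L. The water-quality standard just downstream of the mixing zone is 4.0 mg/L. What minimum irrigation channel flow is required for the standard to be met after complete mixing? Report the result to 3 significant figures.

Set C_mix = 4.0: (Q·1.400 + 541.0·12.90) / (Q + 541.0) = 4.0
→ Q = 541.0·(12.90 − 4.0)/(4.0 − 1.400) = 1852 L/s.

1850 L/s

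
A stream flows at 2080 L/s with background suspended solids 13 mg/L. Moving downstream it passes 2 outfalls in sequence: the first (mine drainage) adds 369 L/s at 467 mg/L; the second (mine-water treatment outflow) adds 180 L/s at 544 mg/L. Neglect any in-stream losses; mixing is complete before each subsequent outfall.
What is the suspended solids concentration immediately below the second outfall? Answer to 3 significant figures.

113 mg/L

Outfall 1: combined Q = 2449 L/s; C = (2080·13.00 + 369.0·467.0)/2449 = 81.41 mg/L.
Outfall 2: combined Q = 2629 L/s; C = (2449·81.41 + 180.0·544.0)/2629 = 113.1 mg/L.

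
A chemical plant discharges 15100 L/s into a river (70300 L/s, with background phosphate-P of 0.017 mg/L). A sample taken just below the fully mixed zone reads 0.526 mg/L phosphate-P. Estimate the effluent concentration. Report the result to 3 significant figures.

2.90 mg/L

Mass balance: 70300·0.01700 + 15100·Cₑ = 85400·0.5260
→ Cₑ = (85400·0.5260 − 70300·0.01700) / 15100 = 2.896 mg/L.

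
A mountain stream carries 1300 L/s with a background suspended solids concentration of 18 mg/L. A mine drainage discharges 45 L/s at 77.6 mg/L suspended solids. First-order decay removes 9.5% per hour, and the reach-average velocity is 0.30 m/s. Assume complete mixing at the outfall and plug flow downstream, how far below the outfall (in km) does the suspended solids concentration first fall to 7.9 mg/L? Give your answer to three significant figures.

10.0 km

Conservation of mass: C = (1300·18.00 + 45.00·77.60) / 1345 = 26890/1345 = 19.99 mg/L.
9.5%/h lost → k = −ln(1 − 0.095) = 0.09982 h⁻¹.
Set 19.99·exp(−k·t) = 7.9 → t = ln(19.99/7.9)/k = 33490 s = 9.302 h.
Distance = v·t = 0.30·33490 = 10050 m = 10.05 km.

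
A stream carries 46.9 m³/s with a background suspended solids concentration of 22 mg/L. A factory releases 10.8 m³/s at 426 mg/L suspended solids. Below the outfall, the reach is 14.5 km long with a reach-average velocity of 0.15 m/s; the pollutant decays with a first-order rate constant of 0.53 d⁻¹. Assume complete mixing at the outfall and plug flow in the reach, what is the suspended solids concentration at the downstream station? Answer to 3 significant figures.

Conservation of mass: C = (46.90·22.00 + 10.80·426.0) / 57.70 = 5633/57.70 = 97.62 mg/L.
Travel time t = 14.5·1000 / 0.15 = 96670 s = 26.85 h.
After decay, C = 97.62 × e^(−kt) = 97.62 × 0.5527 = 53.95 mg/L.

54.0 mg/L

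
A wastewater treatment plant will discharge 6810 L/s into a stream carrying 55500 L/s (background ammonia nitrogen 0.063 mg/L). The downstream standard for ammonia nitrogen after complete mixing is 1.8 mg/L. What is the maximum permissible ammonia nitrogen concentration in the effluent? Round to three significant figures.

16.0 mg/L

At the limit, (Qr·Cr + Qe·Cₑ)/(Qr + Qe) = 1.8:
Cₑ = (62310·1.8 − 55500·0.06300) / 6810 = 15.96 mg/L.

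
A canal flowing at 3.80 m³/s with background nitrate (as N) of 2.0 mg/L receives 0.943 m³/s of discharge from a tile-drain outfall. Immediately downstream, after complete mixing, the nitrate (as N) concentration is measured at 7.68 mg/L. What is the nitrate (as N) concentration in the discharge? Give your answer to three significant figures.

30.6 mg/L

Mass balance: 3.800·2.000 + 0.9430·Cₑ = 4.743·7.680
→ Cₑ = (4.743·7.680 − 3.800·2.000) / 0.9430 = 30.57 mg/L.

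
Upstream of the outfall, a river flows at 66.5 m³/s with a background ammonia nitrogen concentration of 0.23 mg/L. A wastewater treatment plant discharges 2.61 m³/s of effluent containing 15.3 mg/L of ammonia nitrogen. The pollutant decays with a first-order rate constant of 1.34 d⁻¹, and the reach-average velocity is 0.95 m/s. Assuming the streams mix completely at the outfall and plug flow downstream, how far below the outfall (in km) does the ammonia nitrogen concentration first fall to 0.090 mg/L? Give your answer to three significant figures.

Mass balance: C = (66.50·0.2300 + 2.610·15.30) / 69.11 = 55.23/69.11 = 0.7991 mg/L.
Set 0.7991·exp(−k·t) = 0.090 → t = ln(0.7991/0.090)/k = 140800 s = 39.11 h.
Distance = v·t = 0.95·140800 = 133800 m = 133.8 km.

134 km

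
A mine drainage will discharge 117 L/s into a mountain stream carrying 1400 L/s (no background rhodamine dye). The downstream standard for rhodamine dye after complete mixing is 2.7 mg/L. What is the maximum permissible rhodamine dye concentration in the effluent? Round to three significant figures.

At the limit, (Qr·Cr + Qe·Cₑ)/(Qr + Qe) = 2.7:
Cₑ = (1517·2.7 − 1400·0) / 117.0 = 35.01 mg/L.

35.0 mg/L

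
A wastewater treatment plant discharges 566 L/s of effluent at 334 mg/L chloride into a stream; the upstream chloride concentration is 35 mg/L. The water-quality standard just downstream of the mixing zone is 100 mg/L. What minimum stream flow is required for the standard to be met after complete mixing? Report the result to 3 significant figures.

2040 L/s

Set C_mix = 100: (Q·35.00 + 566.0·334.0) / (Q + 566.0) = 100
→ Q = 566.0·(334.0 − 100)/(100 − 35.00) = 2038 L/s.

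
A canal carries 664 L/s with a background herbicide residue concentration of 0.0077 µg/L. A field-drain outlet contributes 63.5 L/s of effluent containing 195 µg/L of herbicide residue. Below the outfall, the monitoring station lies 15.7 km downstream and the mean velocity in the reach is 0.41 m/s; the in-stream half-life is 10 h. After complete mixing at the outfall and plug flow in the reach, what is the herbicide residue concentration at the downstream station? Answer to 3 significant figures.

8.15 µg/L

Flow-weighted average: C = (664.0·0.007700 + 63.50·195.0) / 727.5 = 12390/727.5 = 17.03 µg/L.
Travel time t = 15.7·1000 / 0.41 = 38290 s = 10.64 h.
Half-life 10 h → k = ln 2 / 10 = 0.06931 h⁻¹ = 1.664 d⁻¹.
Applying C = C₀e^(−kt): 17.03 × 0.4784 = 8.146 µg/L.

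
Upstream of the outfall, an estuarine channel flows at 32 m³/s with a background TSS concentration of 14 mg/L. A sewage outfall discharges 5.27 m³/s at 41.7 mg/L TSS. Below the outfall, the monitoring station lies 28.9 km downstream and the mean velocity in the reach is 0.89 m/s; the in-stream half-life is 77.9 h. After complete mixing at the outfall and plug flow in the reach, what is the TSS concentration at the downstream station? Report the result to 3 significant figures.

After mixing, C = (32.00·14.00 + 5.270·41.70) / 37.27 = 667.8/37.27 = 17.92 mg/L.
Travel time t = 28.9·1000 / 0.89 = 32470 s = 9.020 h.
Half-life 77.9 h → k = ln 2 / 77.9 = 0.008898 h⁻¹ = 0.2135 d⁻¹.
Decay over the reach: 17.92·exp(−kt) = 17.92·0.9229 = 16.54 mg/L.

16.5 mg/L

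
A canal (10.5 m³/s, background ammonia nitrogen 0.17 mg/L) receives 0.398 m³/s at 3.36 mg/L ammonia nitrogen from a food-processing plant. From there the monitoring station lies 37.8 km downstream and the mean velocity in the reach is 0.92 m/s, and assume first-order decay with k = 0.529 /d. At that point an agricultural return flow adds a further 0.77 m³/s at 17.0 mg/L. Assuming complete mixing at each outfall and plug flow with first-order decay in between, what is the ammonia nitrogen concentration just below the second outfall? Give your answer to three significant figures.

Flow-weighted average: C = (10.50·0.1700 + 0.3980·3.360) / 10.90 = 3.122/10.90 = 0.2865 mg/L; combined flow 10.90 m³/s.
Travel time t = 37.8·1000 / 0.92 = 41090 s = 11.41 h.
Applying C = C₀e^(−kt): 0.2865 × 0.7776 = 0.2228 mg/L.
At the second outfall, C = (10.90·0.2228 + 0.7700·17.00) / (10.90 + 0.7700) = 1.330 mg/L.

1.33 mg/L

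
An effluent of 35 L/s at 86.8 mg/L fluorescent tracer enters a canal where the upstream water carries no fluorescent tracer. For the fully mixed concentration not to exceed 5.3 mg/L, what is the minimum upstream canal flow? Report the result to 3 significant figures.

Set C_mix = 5.3: (Q·0 + 35.00·86.80) / (Q + 35.00) = 5.3
→ Q = 35.00·(86.80 − 5.3)/(5.3 − 0) = 538.2 L/s.

538 L/s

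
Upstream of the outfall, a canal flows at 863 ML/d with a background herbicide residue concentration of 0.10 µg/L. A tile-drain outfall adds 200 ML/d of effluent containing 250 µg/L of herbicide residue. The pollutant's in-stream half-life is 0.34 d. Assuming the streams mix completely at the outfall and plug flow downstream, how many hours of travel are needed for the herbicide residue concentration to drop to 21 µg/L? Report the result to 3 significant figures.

Mass balance: C = (863.0·0.1000 + 200.0·250.0) / 1063 = 50090/1063 = 47.12 µg/L.
Half-life 0.34 d → k = ln 2 / 0.34 = 2.039 d⁻¹.
47.12·exp(−k·t) = 21 → t = ln(47.12/21)/k = 34250 s = 9.514 h.

9.51 h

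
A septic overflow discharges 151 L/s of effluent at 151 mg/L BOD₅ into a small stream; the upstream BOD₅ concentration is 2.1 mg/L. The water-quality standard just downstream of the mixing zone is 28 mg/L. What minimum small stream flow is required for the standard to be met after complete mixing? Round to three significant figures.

717 L/s

Set C_mix = 28: (Q·2.100 + 151.0·151.0) / (Q + 151.0) = 28
→ Q = 151.0·(151.0 − 28)/(28 − 2.100) = 717.1 L/s.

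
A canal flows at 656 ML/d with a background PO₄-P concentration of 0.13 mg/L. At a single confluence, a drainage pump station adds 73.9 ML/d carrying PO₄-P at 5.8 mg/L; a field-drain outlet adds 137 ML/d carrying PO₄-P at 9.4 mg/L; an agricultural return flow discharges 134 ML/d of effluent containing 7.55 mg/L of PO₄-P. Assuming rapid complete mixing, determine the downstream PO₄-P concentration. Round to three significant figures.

2.81 mg/L

Conservation of mass: C = (656.0·0.1300 + 73.90·5.800 + 137.0·9.400 + 134.0·7.550) / 1001 = 2813/1001 = 2.811 mg/L.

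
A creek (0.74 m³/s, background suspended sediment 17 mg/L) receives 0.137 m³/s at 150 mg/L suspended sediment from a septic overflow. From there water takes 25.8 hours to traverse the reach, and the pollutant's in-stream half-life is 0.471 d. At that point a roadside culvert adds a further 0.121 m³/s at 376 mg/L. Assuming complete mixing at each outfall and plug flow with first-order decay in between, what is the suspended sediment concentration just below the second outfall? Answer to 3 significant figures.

52.4 mg/L

Mixed concentration C = ΣQC/ΣQ = (0.7400·17.00 + 0.1370·150.0) / 0.8770 = 33.13/0.8770 = 37.78 mg/L; combined flow 0.8770 m³/s.
Half-life 0.471 d → k = ln 2 / 0.471 = 1.472 d⁻¹.
After decay, C = 37.78 × e^(−kt) = 37.78 × 0.2056 = 7.765 mg/L.
At the second outfall, C = (0.8770·7.765 + 0.1210·376.0) / (0.8770 + 0.1210) = 52.41 mg/L.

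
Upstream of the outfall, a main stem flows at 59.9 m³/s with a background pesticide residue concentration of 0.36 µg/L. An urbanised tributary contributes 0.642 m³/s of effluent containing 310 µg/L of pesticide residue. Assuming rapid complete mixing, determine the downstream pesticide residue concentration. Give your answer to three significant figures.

3.64 µg/L

Flow-weighted average: C = (59.90·0.3600 + 0.6420·310.0) / 60.54 = 220.6/60.54 = 3.643 µg/L.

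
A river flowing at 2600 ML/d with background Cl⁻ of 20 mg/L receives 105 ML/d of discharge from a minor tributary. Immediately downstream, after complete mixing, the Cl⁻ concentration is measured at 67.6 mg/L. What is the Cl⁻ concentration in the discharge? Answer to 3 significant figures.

Mass balance: 2600·20.00 + 105.0·Cₑ = 2705·67.60
→ Cₑ = (2705·67.60 − 2600·20.00) / 105.0 = 1246 mg/L.

1250 mg/L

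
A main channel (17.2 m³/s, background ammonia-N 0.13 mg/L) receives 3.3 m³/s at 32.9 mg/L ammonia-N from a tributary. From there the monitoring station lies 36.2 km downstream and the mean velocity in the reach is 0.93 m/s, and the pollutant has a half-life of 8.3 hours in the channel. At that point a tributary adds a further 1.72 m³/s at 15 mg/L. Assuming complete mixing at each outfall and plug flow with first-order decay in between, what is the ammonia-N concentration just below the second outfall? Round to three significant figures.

Mixed concentration C = ΣQC/ΣQ = (17.20·0.1300 + 3.300·32.90) / 20.50 = 110.8/20.50 = 5.405 mg/L; combined flow 20.50 m³/s.
Travel time t = 36.2·1000 / 0.93 = 38920 s = 10.81 h.
Half-life 8.3 h → k = ln 2 / 8.3 = 0.08351 h⁻¹ = 2.004 d⁻¹.
First-order decay: C = 5.405·exp(−k·t) = 5.405·0.4054 = 2.191 mg/L.
At the second outfall, C = (20.50·2.191 + 1.720·15.00) / (20.50 + 1.720) = 3.183 mg/L.

3.18 mg/L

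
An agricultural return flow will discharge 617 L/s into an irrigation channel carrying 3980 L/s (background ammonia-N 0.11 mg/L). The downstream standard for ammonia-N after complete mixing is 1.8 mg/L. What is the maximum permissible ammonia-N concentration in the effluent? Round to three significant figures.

At the limit, (Qr·Cr + Qe·Cₑ)/(Qr + Qe) = 1.8:
Cₑ = (4597·1.8 − 3980·0.1100) / 617.0 = 12.70 mg/L.

12.7 mg/L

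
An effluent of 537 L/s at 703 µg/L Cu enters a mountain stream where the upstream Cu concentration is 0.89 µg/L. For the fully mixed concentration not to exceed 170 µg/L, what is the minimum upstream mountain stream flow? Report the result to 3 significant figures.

Set C_mix = 170: (Q·0.8900 + 537.0·703.0) / (Q + 537.0) = 170
→ Q = 537.0·(703.0 − 170)/(170 − 0.8900) = 1693 L/s.

1690 L/s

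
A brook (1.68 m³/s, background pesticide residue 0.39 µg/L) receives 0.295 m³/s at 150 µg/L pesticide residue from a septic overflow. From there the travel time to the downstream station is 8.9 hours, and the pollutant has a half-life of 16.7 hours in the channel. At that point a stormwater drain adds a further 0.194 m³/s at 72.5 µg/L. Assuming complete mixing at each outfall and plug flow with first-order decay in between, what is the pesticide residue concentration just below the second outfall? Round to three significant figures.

20.8 µg/L

After mixing, C = (1.680·0.3900 + 0.2950·150.0) / 1.975 = 44.91/1.975 = 22.74 µg/L; combined flow 1.975 m³/s.
Half-life 16.7 h → k = ln 2 / 16.7 = 0.04151 h⁻¹ = 0.9961 d⁻¹.
Decay over the reach: 22.74·exp(−kt) = 22.74·0.6911 = 15.71 µg/L.
At the second outfall, C = (1.975·15.71 + 0.1940·72.50) / (1.975 + 0.1940) = 20.79 µg/L.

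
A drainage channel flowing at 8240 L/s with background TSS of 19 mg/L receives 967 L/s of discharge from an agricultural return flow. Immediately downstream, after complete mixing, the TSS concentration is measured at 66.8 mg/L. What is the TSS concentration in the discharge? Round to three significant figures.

Mass balance: 8240·19.00 + 967.0·Cₑ = 9207·66.80
→ Cₑ = (9207·66.80 − 8240·19.00) / 967.0 = 474.1 mg/L.

474 mg/L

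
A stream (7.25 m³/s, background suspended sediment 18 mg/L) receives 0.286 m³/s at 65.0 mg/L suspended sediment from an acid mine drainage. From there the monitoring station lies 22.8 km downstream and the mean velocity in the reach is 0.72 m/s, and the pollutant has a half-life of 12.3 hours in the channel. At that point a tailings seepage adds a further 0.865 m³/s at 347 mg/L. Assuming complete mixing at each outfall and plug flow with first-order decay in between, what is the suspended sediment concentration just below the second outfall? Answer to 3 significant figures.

After mixing, C = (7.250·18.00 + 0.2860·65.00) / 7.536 = 149.1/7.536 = 19.78 mg/L; combined flow 7.536 m³/s.
Travel time t = 22.8·1000 / 0.72 = 31670 s = 8.796 h.
Half-life 12.3 h → k = ln 2 / 12.3 = 0.05635 h⁻¹ = 1.352 d⁻¹.
Decay over the reach: 19.78·exp(−kt) = 19.78·0.6091 = 12.05 mg/L.
At the second outfall, C = (7.536·12.05 + 0.8650·347.0) / (7.536 + 0.8650) = 46.54 mg/L.

46.5 mg/L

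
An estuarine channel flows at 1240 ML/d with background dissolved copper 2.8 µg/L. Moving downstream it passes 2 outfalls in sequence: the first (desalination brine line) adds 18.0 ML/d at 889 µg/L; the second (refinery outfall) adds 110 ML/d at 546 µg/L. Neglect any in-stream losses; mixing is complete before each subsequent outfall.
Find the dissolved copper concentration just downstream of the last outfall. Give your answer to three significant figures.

58.1 µg/L

After outfall 1: Q = 1240 + 18.00 = 1258 ML/d; C = (1240·2.800 + 18.00·889.0)/1258 = 15.48 µg/L.
After outfall 2: Q = 1258 + 110.0 = 1368 ML/d; C = (1258·15.48 + 110.0·546.0)/1368 = 58.14 µg/L.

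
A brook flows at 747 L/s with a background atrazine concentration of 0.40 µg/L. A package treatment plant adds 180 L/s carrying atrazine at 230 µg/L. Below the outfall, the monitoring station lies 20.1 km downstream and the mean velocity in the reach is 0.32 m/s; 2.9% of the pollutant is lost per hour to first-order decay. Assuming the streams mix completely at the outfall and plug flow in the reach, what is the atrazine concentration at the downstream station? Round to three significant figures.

26.9 µg/L

Mass balance: C = (747.0·0.4000 + 180.0·230.0) / 927.0 = 41700/927.0 = 44.98 µg/L.
Travel time t = 20.1·1000 / 0.32 = 62810 s = 17.45 h.
2.9%/h lost → k = −ln(1 − 0.029) = 0.02943 h⁻¹.
First-order decay: C = 44.98·exp(−k·t) = 44.98·0.5984 = 26.92 µg/L.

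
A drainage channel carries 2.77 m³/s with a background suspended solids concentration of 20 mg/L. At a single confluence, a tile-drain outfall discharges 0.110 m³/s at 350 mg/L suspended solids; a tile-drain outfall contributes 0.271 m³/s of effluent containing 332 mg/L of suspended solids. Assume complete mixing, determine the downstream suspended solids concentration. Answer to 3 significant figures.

Mixed concentration C = ΣQC/ΣQ = (2.770·20.00 + 0.1100·350.0 + 0.2710·332.0) / 3.151 = 183.9/3.151 = 58.35 mg/L.

58.4 mg/L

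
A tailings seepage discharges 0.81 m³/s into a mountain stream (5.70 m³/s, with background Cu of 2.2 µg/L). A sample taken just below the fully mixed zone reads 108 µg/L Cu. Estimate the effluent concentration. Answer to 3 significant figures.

Mass balance: 5.700·2.200 + 0.8100·Cₑ = 6.510·108.0
→ Cₑ = (6.510·108.0 − 5.700·2.200) / 0.8100 = 852.5 µg/L.

853 µg/L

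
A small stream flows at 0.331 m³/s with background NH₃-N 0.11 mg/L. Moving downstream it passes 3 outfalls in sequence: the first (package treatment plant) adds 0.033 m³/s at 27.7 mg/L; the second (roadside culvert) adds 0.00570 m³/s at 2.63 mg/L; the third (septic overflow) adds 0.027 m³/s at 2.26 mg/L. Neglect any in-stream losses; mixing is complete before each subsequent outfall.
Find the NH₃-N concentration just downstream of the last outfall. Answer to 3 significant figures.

2.59 mg/L

Outfall 1: combined Q = 0.3640 m³/s; C = (0.3310·0.1100 + 0.03300·27.70)/0.3640 = 2.611 mg/L.
Outfall 2: combined Q = 0.3697 m³/s; C = (0.3640·2.611 + 0.005700·2.630)/0.3697 = 2.612 mg/L.
Outfall 3: combined Q = 0.3967 m³/s; C = (0.3697·2.612 + 0.02700·2.260)/0.3967 = 2.588 mg/L.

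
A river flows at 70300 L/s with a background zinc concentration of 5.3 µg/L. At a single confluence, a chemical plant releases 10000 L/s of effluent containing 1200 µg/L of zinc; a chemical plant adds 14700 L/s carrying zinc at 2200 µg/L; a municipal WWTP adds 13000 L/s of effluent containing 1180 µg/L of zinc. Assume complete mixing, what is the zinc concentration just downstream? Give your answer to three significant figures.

Mass balance: C = (70300·5.300 + 10000·1200 + 14700·2200 + 13000·1180) / 108000 = 60050000/108000 = 556.0 µg/L.

556 µg/L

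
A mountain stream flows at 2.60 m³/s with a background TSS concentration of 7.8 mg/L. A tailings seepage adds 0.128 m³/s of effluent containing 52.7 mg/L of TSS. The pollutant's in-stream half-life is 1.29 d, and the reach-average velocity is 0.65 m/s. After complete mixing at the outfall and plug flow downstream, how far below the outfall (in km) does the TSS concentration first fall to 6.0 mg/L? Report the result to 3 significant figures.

52.4 km

Mixed concentration C = ΣQC/ΣQ = (2.600·7.800 + 0.1280·52.70) / 2.728 = 27.03/2.728 = 9.907 mg/L.
Half-life 1.29 d → k = ln 2 / 1.29 = 0.5373 d⁻¹.
Set 9.907·exp(−k·t) = 6.0 → t = ln(9.907/6.0)/k = 80630 s = 22.40 h.
Distance = v·t = 0.65·80630 = 52410 m = 52.41 km.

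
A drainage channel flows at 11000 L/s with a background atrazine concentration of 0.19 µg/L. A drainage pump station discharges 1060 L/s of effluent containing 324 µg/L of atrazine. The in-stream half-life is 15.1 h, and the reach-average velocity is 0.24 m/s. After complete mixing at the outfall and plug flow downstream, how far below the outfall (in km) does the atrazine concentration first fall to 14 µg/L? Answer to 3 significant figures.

Mass balance: C = (11000·0.1900 + 1060·324.0) / 12060 = 345500/12060 = 28.65 µg/L.
Half-life 15.1 h → k = ln 2 / 15.1 = 0.04590 h⁻¹ = 1.102 d⁻¹.
Set 28.65·exp(−k·t) = 14 → t = ln(28.65/14)/k = 56160 s = 15.60 h.
Distance = v·t = 0.24·56160 = 13480 m = 13.48 km.

13.5 km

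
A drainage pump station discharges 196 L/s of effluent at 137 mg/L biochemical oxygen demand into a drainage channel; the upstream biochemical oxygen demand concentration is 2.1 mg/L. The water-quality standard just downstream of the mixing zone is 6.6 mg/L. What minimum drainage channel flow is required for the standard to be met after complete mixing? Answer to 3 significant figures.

5680 L/s

Set C_mix = 6.6: (Q·2.100 + 196.0·137.0) / (Q + 196.0) = 6.6
→ Q = 196.0·(137.0 − 6.6)/(6.6 − 2.100) = 5680 L/s.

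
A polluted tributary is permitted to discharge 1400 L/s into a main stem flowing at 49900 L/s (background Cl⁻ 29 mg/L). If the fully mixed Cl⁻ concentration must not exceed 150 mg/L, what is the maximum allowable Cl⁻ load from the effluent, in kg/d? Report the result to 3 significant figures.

Mass balance at the limit: 49900·29.00 + 1400·Cₑ = 51300·150 → Cₑ = 4463 mg/L.
1400 L/s = 1.400 m³/s. Load = 1.400 m³/s × 4463 g/m³ × 86 400 s/d = 539800 kg/d.

540000 kg/d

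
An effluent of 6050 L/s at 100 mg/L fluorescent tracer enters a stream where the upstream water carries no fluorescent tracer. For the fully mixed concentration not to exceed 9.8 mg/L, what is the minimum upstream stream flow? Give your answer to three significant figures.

55700 L/s

Set C_mix = 9.8: (Q·0 + 6050·100.0) / (Q + 6050) = 9.8
→ Q = 6050·(100.0 − 9.8)/(9.8 − 0) = 55680 L/s.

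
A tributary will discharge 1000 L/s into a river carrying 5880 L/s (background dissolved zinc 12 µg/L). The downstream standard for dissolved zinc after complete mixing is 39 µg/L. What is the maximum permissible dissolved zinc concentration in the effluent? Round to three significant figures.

198 µg/L

At the limit, (Qr·Cr + Qe·Cₑ)/(Qr + Qe) = 39:
Cₑ = (6880·39 − 5880·12.00) / 1000 = 197.8 µg/L.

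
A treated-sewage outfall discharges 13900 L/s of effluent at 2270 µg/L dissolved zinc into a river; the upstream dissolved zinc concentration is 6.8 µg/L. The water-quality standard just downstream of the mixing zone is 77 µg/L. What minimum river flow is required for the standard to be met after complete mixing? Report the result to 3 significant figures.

Set C_mix = 77: (Q·6.800 + 13900·2270) / (Q + 13900) = 77
→ Q = 13900·(2270 − 77)/(77 − 6.800) = 434200 L/s.

434000 L/s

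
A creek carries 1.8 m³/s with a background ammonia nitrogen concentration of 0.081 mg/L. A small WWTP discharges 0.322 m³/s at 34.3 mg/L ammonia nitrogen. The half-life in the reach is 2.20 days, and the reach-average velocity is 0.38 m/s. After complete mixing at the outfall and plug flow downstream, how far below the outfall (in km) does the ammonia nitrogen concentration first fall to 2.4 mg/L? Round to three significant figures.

82.0 km

After mixing, C = (1.800·0.08100 + 0.3220·34.30) / 2.122 = 11.19/2.122 = 5.274 mg/L.
Half-life 2.20 d → k = ln 2 / 2.20 = 0.3151 d⁻¹.
Set 5.274·exp(−k·t) = 2.4 → t = ln(5.274/2.4)/k = 215900 s = 59.97 h.
Distance = v·t = 0.38·215900 = 82030 m = 82.03 km.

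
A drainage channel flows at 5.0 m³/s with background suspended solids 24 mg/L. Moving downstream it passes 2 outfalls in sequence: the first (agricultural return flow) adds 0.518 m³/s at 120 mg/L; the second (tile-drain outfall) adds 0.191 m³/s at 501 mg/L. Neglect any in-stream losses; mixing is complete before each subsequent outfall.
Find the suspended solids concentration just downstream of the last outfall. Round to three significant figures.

48.7 mg/L

Below outfall 1: Q → 5.518 m³/s, C = (5.000·24.00 + 0.5180·120.0)/5.518 = 33.01 mg/L.
Below outfall 2: Q → 5.709 m³/s, C = (5.518·33.01 + 0.1910·501.0)/5.709 = 48.67 mg/L.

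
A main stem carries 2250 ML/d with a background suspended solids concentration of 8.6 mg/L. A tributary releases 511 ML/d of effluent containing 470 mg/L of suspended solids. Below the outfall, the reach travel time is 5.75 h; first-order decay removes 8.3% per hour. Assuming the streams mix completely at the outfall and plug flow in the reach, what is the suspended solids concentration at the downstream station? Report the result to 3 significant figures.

57.1 mg/L

After mixing, C = (2250·8.600 + 511.0·470.0) / 2761 = 259500/2761 = 93.99 mg/L.
8.3%/h lost → k = −ln(1 − 0.083) = 0.08665 h⁻¹.
After decay, C = 93.99 × e^(−kt) = 93.99 × 0.6076 = 57.11 mg/L.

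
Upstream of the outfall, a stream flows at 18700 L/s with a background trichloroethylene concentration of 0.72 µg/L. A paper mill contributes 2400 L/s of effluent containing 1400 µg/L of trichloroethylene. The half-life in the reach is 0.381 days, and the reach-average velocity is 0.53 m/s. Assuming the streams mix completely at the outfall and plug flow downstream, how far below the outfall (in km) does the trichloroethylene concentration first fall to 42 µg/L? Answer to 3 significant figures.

33.6 km

Flow-weighted average: C = (18700·0.7200 + 2400·1400) / 21100 = 3373000/21100 = 159.9 µg/L.
Half-life 0.381 d → k = ln 2 / 0.381 = 1.819 d⁻¹.
Set 159.9·exp(−k·t) = 42 → t = ln(159.9/42)/k = 63480 s = 17.63 h.
Distance = v·t = 0.53·63480 = 33650 m = 33.65 km.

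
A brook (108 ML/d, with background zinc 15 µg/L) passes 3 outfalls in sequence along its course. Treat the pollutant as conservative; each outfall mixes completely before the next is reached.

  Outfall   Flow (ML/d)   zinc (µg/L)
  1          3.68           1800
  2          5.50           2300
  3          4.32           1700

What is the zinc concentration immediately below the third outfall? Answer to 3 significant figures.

232 µg/L

Below outfall 1: Q → 111.7 ML/d, C = (108.0·15.00 + 3.680·1800)/111.7 = 73.82 µg/L.
Below outfall 2: Q → 117.2 ML/d, C = (111.7·73.82 + 5.500·2300)/117.2 = 178.3 µg/L.
Below outfall 3: Q → 121.5 ML/d, C = (117.2·178.3 + 4.320·1700)/121.5 = 232.4 µg/L.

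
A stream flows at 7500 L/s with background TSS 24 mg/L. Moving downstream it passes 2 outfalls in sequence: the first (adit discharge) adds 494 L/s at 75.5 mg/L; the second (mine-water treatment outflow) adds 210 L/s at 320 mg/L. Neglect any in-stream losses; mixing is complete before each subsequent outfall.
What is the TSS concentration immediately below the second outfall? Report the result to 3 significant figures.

Outfall 1: combined Q = 7994 L/s; C = (7500·24.00 + 494.0·75.50)/7994 = 27.18 mg/L.
Outfall 2: combined Q = 8204 L/s; C = (7994·27.18 + 210.0·320.0)/8204 = 34.68 mg/L.

34.7 mg/L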